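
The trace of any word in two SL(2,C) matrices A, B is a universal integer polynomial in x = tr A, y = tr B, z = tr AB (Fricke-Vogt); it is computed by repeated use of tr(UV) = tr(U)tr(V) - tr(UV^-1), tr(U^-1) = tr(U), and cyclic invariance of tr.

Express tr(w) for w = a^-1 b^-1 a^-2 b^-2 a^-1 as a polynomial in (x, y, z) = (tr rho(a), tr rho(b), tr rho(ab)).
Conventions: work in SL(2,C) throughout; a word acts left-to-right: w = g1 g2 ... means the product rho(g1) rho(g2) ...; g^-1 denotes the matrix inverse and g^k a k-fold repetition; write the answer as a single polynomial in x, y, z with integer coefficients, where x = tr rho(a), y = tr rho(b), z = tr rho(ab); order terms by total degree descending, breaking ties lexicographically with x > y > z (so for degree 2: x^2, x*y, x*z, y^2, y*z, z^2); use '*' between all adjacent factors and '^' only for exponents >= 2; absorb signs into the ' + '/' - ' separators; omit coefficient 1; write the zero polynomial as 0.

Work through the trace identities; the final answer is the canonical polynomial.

x^2*y*z^2 - x^3*z - 2*x*y^2*z + x^2*y + y^3 + 2*x*z - 3*y

trace(b^-1) = trace(b) = y
trace(b^-1 a) = trace(a) * trace(b) - trace(a b)  (eliminate b^-1) = x*y - z
trace(a^-1 b^-1) = trace(b^-1) * trace(a) - trace(b^-1 a)  (eliminate a^-1) = z
reduce: trace(b^-1 a^-1 b^-1) = trace(a^-1 b^-1) * trace(b) - trace(a^-1)  (eliminate b^-1) = y*z - x
trace(b a b a) = trace(a b) * trace(a b) - trace(1)  (split on a) = z^2 - 2
reduce: trace(a b a^-1 b) = trace(b a b) * trace(a) - trace(b a b a)  (eliminate a^-1) = x*y*z - x^2 - z^2 + 2
reduce: trace(a^-1 b^-1 a b) = trace(a b a^-1) * trace(b) - trace(a b a^-1 b)  (eliminate b^-1) = -x*y*z + x^2 + y^2 + z^2 - 2
reduce: trace(b^-1 a^-1 b^-1 a) = trace(a^-1 b^-1 a) * trace(b) - trace(a^-1 b^-1 a b)  (eliminate b^-1) = x*y*z - x^2 - z^2 + 2
trace(b^-1 a^-1 b^-1 a^-1) = trace(b^-1 a^-1 b^-1) * trace(a) - trace(b^-1 a^-1 b^-1 a)  (eliminate a^-1) = z^2 - 2
reduce: trace(a^-1 b^-1 a^-2 b^-1) = trace(b^-1 a^-1 b^-1 a^-1) * trace(a) - trace(b^-1 a^-1 b^-1)  (eliminate a^-1) = x*z^2 - y*z - x
trace(b^-2) = trace(b^-1) * trace(b) - trace(1)  (eliminate b^-1) = y^2 - 2
reduce: trace(b^-1 a^-2 b^-1) = trace(b^-2 a^-1) * trace(a) - trace(b^-2)  (eliminate a^-1) = x*y*z - x^2 - y^2 + 2
trace(a^-2 b^-1 a^-2 b^-1) = trace(a^-1 b^-1 a^-2 b^-1) * trace(a) - trace(a^-1 b^-1 a^-2 b^-1 a)  (eliminate a^-1) = x^2*z^2 - 2*x*y*z + y^2 - 2
trace(a^-2) = trace(a^-1) * trace(a) - trace(1)  (eliminate a^-1) = x^2 - 2
trace(a^-3) = trace(a^-2) * trace(a) - trace(a^-1)  (eliminate a^-1) = x^3 - 3*x
trace(a^-4) = trace(a^-3) * trace(a) - trace(a^-2)  (eliminate a^-1) = x^4 - 4*x^2 + 2
trace(b a^-2) = trace(b a^-1) * trace(a) - trace(b)  (eliminate a^-1) = x^2*y - x*z - y
trace(a^-1 b a^-2) = trace(b a^-2) * trace(a) - trace(b a^-1)  (eliminate a^-1) = x^3*y - x^2*z - 2*x*y + z
reduce: trace(a^-4 b) = trace(a^-1 b a^-2) * trace(a) - trace(a^-1 b a^-1)  (eliminate a^-1) = x^4*y - x^3*z - 3*x^2*y + 2*x*z + y
trace(a^-2 b^-1 a^-2) = trace(a^-4) * trace(b) - trace(a^-4 b)  (eliminate b^-1) = x^3*z - x^2*y - 2*x*z + y
reduce: trace(a^-1 b^-1 a^-2 b^-2 a^-1) = trace(a^-2 b^-1 a^-2 b^-1) * trace(b) - trace(a^-2 b^-1 a^-2)  (eliminate b^-1) = x^2*y*z^2 - x^3*z - 2*x*y^2*z + x^2*y + y^3 + 2*x*z - 3*y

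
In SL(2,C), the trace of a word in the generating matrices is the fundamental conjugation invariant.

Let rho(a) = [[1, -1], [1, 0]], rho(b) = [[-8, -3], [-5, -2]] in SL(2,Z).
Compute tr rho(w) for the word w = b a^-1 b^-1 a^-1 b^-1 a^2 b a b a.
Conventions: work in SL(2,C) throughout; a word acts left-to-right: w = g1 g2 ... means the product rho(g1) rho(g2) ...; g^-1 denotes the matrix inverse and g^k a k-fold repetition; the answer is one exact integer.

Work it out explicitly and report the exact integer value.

rho(b) = [[-8, -3], [-5, -2]]
... * rho(a^-1) = [[0, 1], [-1, 1]]  ->  [[3, -11], [2, -7]]
... * rho(b^-1) = [[-2, 3], [5, -8]]  ->  [[-61, 97], [-39, 62]]
... * rho(a^-1) = [[0, 1], [-1, 1]]  ->  [[-97, 36], [-62, 23]]
... * rho(b^-1) = [[-2, 3], [5, -8]]  ->  [[374, -579], [239, -370]]
... * rho(a) = [[1, -1], [1, 0]]  ->  [[-205, -374], [-131, -239]]
... * rho(a) = [[1, -1], [1, 0]]  ->  [[-579, 205], [-370, 131]]
... * rho(b) = [[-8, -3], [-5, -2]]  ->  [[3607, 1327], [2305, 848]]
... * rho(a) = [[1, -1], [1, 0]]  ->  [[4934, -3607], [3153, -2305]]
... * rho(b) = [[-8, -3], [-5, -2]]  ->  [[-21437, -7588], [-13699, -4849]]
... * rho(a) = [[1, -1], [1, 0]]  ->  [[-29025, 21437], [-18548, 13699]]
tr = -29025 + 13699 = -15326

-15326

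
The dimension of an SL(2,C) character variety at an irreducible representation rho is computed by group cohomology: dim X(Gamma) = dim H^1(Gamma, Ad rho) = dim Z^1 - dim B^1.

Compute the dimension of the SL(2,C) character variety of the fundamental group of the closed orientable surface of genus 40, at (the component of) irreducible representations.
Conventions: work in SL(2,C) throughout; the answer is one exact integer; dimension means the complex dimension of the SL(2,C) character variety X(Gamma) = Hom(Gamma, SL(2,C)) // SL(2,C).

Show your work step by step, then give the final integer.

The genus-40 surface group: 2g = 80 generators, one relator prod [a_i, b_i].
Unconstrained cocycle data is one sl_2 vector per generator (240 dimensions), cut by the relator condition d_2(z) = 0.
d_2 is surjective at irreducible rho (its cokernel H^2 is dual to H^0 = 0), so dim Z^1 = 240 - 3 = 237.
As always at irreducible rho, dim B^1 = 3.
dim X = dim H^1 = 237 - 3 = 234.

234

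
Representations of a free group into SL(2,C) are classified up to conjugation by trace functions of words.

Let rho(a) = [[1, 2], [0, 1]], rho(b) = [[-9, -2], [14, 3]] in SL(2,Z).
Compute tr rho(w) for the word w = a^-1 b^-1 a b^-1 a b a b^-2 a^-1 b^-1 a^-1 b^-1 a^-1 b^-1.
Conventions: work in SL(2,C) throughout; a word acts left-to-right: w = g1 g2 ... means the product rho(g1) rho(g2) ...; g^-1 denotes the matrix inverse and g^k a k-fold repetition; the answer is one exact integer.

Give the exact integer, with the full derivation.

rho(a^-1) = [[1, -2], [0, 1]]
... * rho(b^-1) = [[3, 2], [-14, -9]]  ->  [[31, 20], [-14, -9]]
... * rho(a) = [[1, 2], [0, 1]]  ->  [[31, 82], [-14, -37]]
... * rho(b^-1) = [[3, 2], [-14, -9]]  ->  [[-1055, -676], [476, 305]]
... * rho(a) = [[1, 2], [0, 1]]  ->  [[-1055, -2786], [476, 1257]]
... * rho(b) = [[-9, -2], [14, 3]]  ->  [[-29509, -6248], [13314, 2819]]
... * rho(a) = [[1, 2], [0, 1]]  ->  [[-29509, -65266], [13314, 29447]]
... * rho(b^-1) = [[3, 2], [-14, -9]]  ->  [[825197, 528376], [-372316, -238395]]
... * rho(b^-1) = [[3, 2], [-14, -9]]  ->  [[-4921673, -3104990], [2220582, 1400923]]
... * rho(a^-1) = [[1, -2], [0, 1]]  ->  [[-4921673, 6738356], [2220582, -3040241]]
... * rho(b^-1) = [[3, 2], [-14, -9]]  ->  [[-109102003, -70488550], [49225120, 31803333]]
... * rho(a^-1) = [[1, -2], [0, 1]]  ->  [[-109102003, 147715456], [49225120, -66646907]]
... * rho(b^-1) = [[3, 2], [-14, -9]]  ->  [[-2395322393, -1547643110], [1080732058, 698272403]]
... * rho(a^-1) = [[1, -2], [0, 1]]  ->  [[-2395322393, 3243001676], [1080732058, -1463191713]]
... * rho(b^-1) = [[3, 2], [-14, -9]]  ->  [[-52587990643, -33977659870], [23726880156, 15330189533]]
tr = -52587990643 + 15330189533 = -37257801110

-37257801110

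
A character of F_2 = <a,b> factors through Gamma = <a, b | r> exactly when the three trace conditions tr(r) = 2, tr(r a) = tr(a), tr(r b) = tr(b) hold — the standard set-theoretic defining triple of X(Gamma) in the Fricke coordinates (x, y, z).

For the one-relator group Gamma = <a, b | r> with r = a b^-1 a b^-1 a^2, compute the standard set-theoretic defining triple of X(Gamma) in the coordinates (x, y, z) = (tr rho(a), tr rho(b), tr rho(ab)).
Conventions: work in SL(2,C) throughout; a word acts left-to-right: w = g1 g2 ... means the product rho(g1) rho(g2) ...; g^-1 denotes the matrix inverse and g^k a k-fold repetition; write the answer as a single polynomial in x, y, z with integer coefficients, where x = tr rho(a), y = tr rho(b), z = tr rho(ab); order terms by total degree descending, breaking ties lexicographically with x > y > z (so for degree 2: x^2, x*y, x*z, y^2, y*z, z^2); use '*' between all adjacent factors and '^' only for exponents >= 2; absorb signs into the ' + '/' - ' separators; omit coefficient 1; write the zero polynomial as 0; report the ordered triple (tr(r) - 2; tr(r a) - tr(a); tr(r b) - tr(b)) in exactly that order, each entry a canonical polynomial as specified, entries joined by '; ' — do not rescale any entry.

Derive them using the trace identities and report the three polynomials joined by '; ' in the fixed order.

x^4*y^2 - 2*x^3*y*z - 2*x^2*y^2 + x^2*z^2 + 3*x*y*z - x^2 - z^2; x^5*y^2 - 2*x^4*y*z - 3*x^3*y^2 + x^3*z^2 + 5*x^2*y*z - x^3 + x*y^2 - 2*x*z^2 - y*z + 2*x; x^3*y^2*z - x^2*y^3 - 2*x^2*y*z^2 + x*y^2*z + x*z^3 + x^2*y - 2*x*z

tr(a^2) = tr(a)*tr(a) - tr(1)   [square of a] = x^2 - 2
reduce: tr(a^3) = tr(a)*tr(a^2) - tr(a)   [square of a] = x^3 - 3*x
so tr(a^4) = tr(a)*tr(a^3) - tr(a^2)   [square of a] = x^4 - 4*x^2 + 2
tr(a b a) = tr(a)*tr(b a) - tr(b)   [square of a] = x*z - y
tr(a b a^2) = tr(a)*tr(a b a) - tr(a b)   [square of a] = x^2*z - x*y - z
tr(a^4 b) = tr(a)*tr(a b a^2) - tr(a b a)   [square of a] = x^3*z - x^2*y - 2*x*z + y
tr(a b^-1 a^3) = tr(a^4)*tr(b) - tr(a^4 b)   [inverse elimination on b] = x^4*y - x^3*z - 3*x^2*y + 2*x*z + y
so tr(b a b a) = tr(b a)*tr(b a) - tr(1)   [split at a repeated b] = z^2 - 2
tr(b a b) = tr(b)*tr(a b) - tr(a)   [square of b] = y*z - x
reduce: tr(b a b a^2) = tr(a)*tr(b a b a) - tr(b a b)   [square of a] = x*z^2 - y*z - x
tr(a^3 b a b) = tr(a)*tr(b a b a^2) - tr(b a b a)   [square of a] = x^2*z^2 - x*y*z - x^2 - z^2 + 2
tr(a b^-1 a^3 b) = tr(a^3 b a)*tr(b) - tr(a^3 b a b)   [inverse elimination on b] = x^3*y*z - x^2*y^2 - x^2*z^2 - x*y*z + x^2 + y^2 + z^2 - 2
so tr(a b^-1 a b^-1 a^2) = tr(a b^-1 a^3)*tr(b) - tr(a b^-1 a^3 b)   [inverse elimination on b] = x^4*y^2 - 2*x^3*y*z - 2*x^2*y^2 + x^2*z^2 + 3*x*y*z - x^2 - z^2 + 2
tr(a^5) = tr(a)*tr(a^4) - tr(a^3) = x^5 - 5*x^3 + 5*x
reduce: tr(a^5 b) = tr(a)*tr(b a^4) - tr(b a^3) = x^4*z - x^3*y - 3*x^2*z + 2*x*y + z
so tr(a^4 b^-1 a) = tr(a^5)*tr(b) - tr(a^5 b) = x^5*y - x^4*z - 4*x^3*y + 3*x^2*z + 3*x*y - z
tr(a b a^4 b) = tr(a)*tr(b a b a^3) - tr(b a b a^2) = x^3*z^2 - x^2*y*z - x^3 - 2*x*z^2 + y*z + 3*x
tr(a^4 b^-1 a b) = tr(a b a^4)*tr(b) - tr(a b a^4 b) = x^4*y*z - x^3*y^2 - x^3*z^2 - 2*x^2*y*z + x^3 + 2*x*y^2 + 2*x*z^2 - 3*x
reduce: tr(a b^-1 a b^-1 a^3) = tr(a^4 b^-1 a)*tr(b) - tr(a^4 b^-1 a b) = x^5*y^2 - 2*x^4*y*z - 3*x^3*y^2 + x^3*z^2 + 5*x^2*y*z - x^3 + x*y^2 - 2*x*z^2 - y*z + 3*x
so tr(b a^2 b) = tr(b)*tr(a^2 b) - tr(a^2) = x*y*z - x^2 - y^2 + 2
reduce: tr(a b a^2 b a) = tr(a)*tr(b a^2 b a) - tr(b a^2 b) = x^2*z^2 - 2*x*y*z + y^2 - 2
tr(b a b a b a) = tr(a b)*tr(a b a b) - tr(a^-1 b^-1)   [split at repeated a] = z^3 - 3*z
so tr(b a b a b) = tr(b)*tr(a b a b) - tr(a b a) = y*z^2 - x*z - y
tr(a b a^2 b a b) = tr(a)*tr(b a b a b a) - tr(b a b a b) = x*z^3 - y*z^2 - 2*x*z + y
so tr(a^2 b a b^-1 a b) = tr(a b a^2 b a)*tr(b) - tr(a b a^2 b a b) = x^2*y*z^2 - 2*x*y^2*z - x*z^3 + y^3 + y*z^2 + 2*x*z - 3*y
reduce: tr(a b^-1 a b^-1 a^2 b) = tr(a^2 b a b^-1 a)*tr(b) - tr(a^2 b a b^-1 a b) = x^3*y^2*z - x^2*y^3 - 2*x^2*y*z^2 + x*y^2*z + x*z^3 + x^2*y - 2*x*z + y
assemble the triple (tr(r) - 2; tr(r a) - x; tr(r b) - y)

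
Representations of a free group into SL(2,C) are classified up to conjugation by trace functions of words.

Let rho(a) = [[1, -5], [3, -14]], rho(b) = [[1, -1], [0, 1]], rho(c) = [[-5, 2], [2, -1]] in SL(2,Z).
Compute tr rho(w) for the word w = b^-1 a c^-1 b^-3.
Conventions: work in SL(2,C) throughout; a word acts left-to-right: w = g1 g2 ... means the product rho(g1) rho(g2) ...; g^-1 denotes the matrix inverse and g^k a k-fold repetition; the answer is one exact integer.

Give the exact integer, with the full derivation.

rho(b^-1) = [[1, 1], [0, 1]]
... * rho(a) = [[1, -5], [3, -14]]  ->  [[4, -19], [3, -14]]
... * rho(c^-1) = [[-1, -2], [-2, -5]]  ->  [[34, 87], [25, 64]]
... * rho(b^-1) = [[1, 1], [0, 1]]  ->  [[34, 121], [25, 89]]
... * rho(b^-1) = [[1, 1], [0, 1]]  ->  [[34, 155], [25, 114]]
... * rho(b^-1) = [[1, 1], [0, 1]]  ->  [[34, 189], [25, 139]]
tr = 34 + 139 = 173

173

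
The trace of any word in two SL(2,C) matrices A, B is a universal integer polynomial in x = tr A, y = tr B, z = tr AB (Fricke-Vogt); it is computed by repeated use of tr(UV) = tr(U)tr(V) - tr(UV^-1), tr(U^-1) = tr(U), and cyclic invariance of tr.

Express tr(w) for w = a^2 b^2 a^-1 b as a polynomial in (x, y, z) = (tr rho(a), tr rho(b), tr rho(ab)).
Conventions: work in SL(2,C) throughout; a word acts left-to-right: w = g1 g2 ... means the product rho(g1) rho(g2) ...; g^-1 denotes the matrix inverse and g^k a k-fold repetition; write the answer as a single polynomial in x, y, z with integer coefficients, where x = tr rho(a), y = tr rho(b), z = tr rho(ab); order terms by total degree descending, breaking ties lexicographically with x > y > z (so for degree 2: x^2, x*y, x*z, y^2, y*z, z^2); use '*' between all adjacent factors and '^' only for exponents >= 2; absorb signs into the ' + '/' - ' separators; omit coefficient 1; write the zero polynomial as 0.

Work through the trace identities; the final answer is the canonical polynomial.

x^2*y^2*z - x^3*y - x*y^3 - x*y*z^2 + y^2*z + 3*x*y - z

next, tr(a^2 b) = tr(a)*tr(b a) - tr(b) = x*z - y
and tr(a^2) = tr(a)*tr(a) - tr(1) = x^2 - 2
next, tr(a^2 b^2) = tr(b)*tr(a^2 b) - tr(a^2) = x*y*z - x^2 - y^2 + 2
next, tr(b a^2 b^2) = tr(b)*tr(a^2 b^2) - tr(a^2 b) = x*y^2*z - x^2*y - y^3 - x*z + 3*y
tr(b a b a) = tr(b a)*tr(b a) - tr(1) = z^2 - 2
tr(b a b) = tr(b)*tr(a b) - tr(a) = y*z - x
tr(a b a^2 b) = tr(a)*tr(b a b a) - tr(b a b) = x*z^2 - y*z - x
next, tr(a b a^2) = tr(a)*tr(b a^2) - tr(b a) = x^2*z - x*y - z
and tr(b a^2 b^2 a) = tr(b)*tr(a b a^2 b) - tr(a b a^2) = x*y*z^2 - x^2*z - y^2*z + z
next, tr(a^2 b^2 a^-1 b) = tr(b a^2 b^2)*tr(a) - tr(b a^2 b^2 a) = x^2*y^2*z - x^3*y - x*y^3 - x*y*z^2 + y^2*z + 3*x*y - z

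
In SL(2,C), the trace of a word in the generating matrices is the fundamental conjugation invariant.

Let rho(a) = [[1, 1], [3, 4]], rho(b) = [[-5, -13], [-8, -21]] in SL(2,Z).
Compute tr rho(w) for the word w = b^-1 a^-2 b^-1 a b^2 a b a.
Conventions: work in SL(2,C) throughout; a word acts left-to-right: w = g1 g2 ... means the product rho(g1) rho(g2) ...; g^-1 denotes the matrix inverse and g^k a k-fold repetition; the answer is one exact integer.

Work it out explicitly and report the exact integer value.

rho(b^-1) = [[-21, 13], [8, -5]]
... * rho(a^-1) = [[4, -1], [-3, 1]]  ->  [[-123, 34], [47, -13]]
... * rho(a^-1) = [[4, -1], [-3, 1]]  ->  [[-594, 157], [227, -60]]
... * rho(b^-1) = [[-21, 13], [8, -5]]  ->  [[13730, -8507], [-5247, 3251]]
... * rho(a) = [[1, 1], [3, 4]]  ->  [[-11791, -20298], [4506, 7757]]
... * rho(b) = [[-5, -13], [-8, -21]]  ->  [[221339, 579541], [-84586, -221475]]
... * rho(b) = [[-5, -13], [-8, -21]]  ->  [[-5743023, -15047768], [2194730, 5750593]]
... * rho(a) = [[1, 1], [3, 4]]  ->  [[-50886327, -65934095], [19446509, 25197102]]
... * rho(b) = [[-5, -13], [-8, -21]]  ->  [[781904395, 2046138246], [-298809361, -781943759]]
... * rho(a) = [[1, 1], [3, 4]]  ->  [[6920319133, 8966457379], [-2644640638, -3426584397]]
tr = 6920319133 + -3426584397 = 3493734736

3493734736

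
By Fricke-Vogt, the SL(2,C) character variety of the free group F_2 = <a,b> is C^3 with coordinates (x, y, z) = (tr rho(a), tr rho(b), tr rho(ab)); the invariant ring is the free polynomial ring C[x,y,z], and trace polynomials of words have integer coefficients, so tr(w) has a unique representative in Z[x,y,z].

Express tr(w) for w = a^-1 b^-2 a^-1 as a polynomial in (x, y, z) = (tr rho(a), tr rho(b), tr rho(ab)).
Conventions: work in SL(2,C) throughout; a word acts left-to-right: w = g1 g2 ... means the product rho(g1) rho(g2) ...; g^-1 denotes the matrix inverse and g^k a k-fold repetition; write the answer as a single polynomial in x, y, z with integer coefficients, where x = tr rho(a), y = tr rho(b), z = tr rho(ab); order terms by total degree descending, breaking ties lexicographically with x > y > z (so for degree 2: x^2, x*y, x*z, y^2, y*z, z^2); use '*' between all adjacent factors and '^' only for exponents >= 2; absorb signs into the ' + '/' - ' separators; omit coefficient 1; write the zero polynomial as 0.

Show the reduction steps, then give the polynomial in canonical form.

x*y*z - x^2 - y^2 + 2

trace(b^-1) = trace(b) = y
trace(b^-2) = trace(b^-1) trace(b) - trace(1) = y^2 - 2
trace(a b^-1) = trace(a) trace(b) - trace(a b) = x*y - z
trace(b^-2 a) = trace(a b^-1) trace(b) - trace(a) = x*y^2 - y*z - x
trace(a^-1 b^-2) = trace(b^-2) trace(a) - trace(b^-2 a) = y*z - x
trace(a^-1 b^-2 a^-1) = trace(a^-1 b^-2) trace(a) - trace(a^-1 b^-2 a) = x*y*z - x^2 - y^2 + 2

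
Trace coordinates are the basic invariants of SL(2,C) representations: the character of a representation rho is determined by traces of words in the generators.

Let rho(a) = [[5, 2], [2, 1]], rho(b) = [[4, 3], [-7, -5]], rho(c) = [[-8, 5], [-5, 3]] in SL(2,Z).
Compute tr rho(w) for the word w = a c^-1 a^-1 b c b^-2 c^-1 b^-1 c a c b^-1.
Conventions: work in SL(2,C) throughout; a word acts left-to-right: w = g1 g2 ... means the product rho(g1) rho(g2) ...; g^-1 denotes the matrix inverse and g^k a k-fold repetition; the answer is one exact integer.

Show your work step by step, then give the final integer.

-110685817097

rho(a) = [[5, 2], [2, 1]]
... * rho(c^-1) = [[3, -5], [5, -8]]  ->  [[25, -41], [11, -18]]
... * rho(a^-1) = [[1, -2], [-2, 5]]  ->  [[107, -255], [47, -112]]
... * rho(b) = [[4, 3], [-7, -5]]  ->  [[2213, 1596], [972, 701]]
... * rho(c) = [[-8, 5], [-5, 3]]  ->  [[-25684, 15853], [-11281, 6963]]
... * rho(b^-1) = [[-5, -3], [7, 4]]  ->  [[239391, 140464], [105146, 61695]]
... * rho(b^-1) = [[-5, -3], [7, 4]]  ->  [[-213707, -156317], [-93865, -68658]]
... * rho(c^-1) = [[3, -5], [5, -8]]  ->  [[-1422706, 2319071], [-624885, 1018589]]
... * rho(b^-1) = [[-5, -3], [7, 4]]  ->  [[23347027, 13544402], [10254548, 5949011]]
... * rho(c) = [[-8, 5], [-5, 3]]  ->  [[-254498226, 157368341], [-111781439, 69119773]]
... * rho(a) = [[5, 2], [2, 1]]  ->  [[-957754448, -351628111], [-420667649, -154443105]]
... * rho(c) = [[-8, 5], [-5, 3]]  ->  [[9420176139, -5843656573], [4137556717, -2566667560]]
... * rho(b^-1) = [[-5, -3], [7, 4]]  ->  [[-88006476706, -51635154709], [-38654456505, -22679340391]]
tr = -88006476706 + -22679340391 = -110685817097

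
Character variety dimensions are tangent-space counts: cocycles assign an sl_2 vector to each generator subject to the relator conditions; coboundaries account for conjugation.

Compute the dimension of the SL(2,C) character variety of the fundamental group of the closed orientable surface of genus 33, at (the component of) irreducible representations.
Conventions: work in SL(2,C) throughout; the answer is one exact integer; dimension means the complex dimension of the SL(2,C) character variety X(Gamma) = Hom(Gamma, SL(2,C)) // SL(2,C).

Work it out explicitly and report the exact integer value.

192

pi_1 of the closed genus-33 surface has 66 generators bound by the single product-of-commutators relator.
A cocycle assigns one sl_2 vector per generator subject to the relator condition d_2(z) = 0: dim of the unconstrained space is 3*2g = 198.
H^2 = coker(d_2) is dual to H^0 = 0 at irreducible rho (Poincare duality), so d_2 is onto: dim Z^1 = 195.
dim B^1 = 3 (coboundaries, injective at irreducible rho).
Hence dim X = 195 - 3 = 192.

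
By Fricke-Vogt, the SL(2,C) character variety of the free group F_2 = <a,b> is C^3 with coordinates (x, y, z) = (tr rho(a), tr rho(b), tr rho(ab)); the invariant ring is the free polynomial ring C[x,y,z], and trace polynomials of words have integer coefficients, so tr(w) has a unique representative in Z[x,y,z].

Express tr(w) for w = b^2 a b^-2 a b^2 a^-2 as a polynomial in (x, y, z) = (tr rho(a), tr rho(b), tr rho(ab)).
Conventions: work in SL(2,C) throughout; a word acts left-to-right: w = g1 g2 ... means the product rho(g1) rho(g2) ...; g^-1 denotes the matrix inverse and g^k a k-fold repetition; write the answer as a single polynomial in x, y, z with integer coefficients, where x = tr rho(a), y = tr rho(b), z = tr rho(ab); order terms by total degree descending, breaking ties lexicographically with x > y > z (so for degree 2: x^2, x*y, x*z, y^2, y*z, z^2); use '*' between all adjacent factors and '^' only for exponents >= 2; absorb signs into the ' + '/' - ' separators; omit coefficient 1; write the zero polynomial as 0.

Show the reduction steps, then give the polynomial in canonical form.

tr(b a b) = tr(b)*tr(a b) - tr(a)  (reduce the b square) = y*z - x
tr(b^3 a) = tr(b)*tr(b a b) - tr(b a)  (reduce the b square) = y^2*z - x*y - z
and tr(b^2) = tr(b)*tr(b) - tr(1)  (reduce the b square) = y^2 - 2
tr(b^3) = tr(b)*tr(b^2) - tr(b)  (reduce the b square) = y^3 - 3*y
tr(b^2 a^2 b) = tr(a)*tr(b^3 a) - tr(b^3)  (reduce the a square) = x*y^2*z - x^2*y - y^3 - x*z + 3*y
and tr(a^2 b) = tr(a)*tr(b a) - tr(b)  (reduce the a square) = x*z - y
tr(a^2) = tr(a)*tr(a) - tr(1)  (reduce the a square) = x^2 - 2
and tr(b^2 a^2) = tr(b)*tr(a^2 b) - tr(a^2)  (reduce the b square) = x*y*z - x^2 - y^2 + 2
and tr(a b^4 a) = tr(b)*tr(b^2 a^2 b) - tr(b^2 a^2)  (reduce the b square) = x*y^3*z - x^2*y^2 - y^4 - 2*x*y*z + x^2 + 4*y^2 - 2
and tr(a b a b) = tr(b a)*tr(b a) - tr(1)  (split on b) = z^2 - 2
tr(a b a b^2) = tr(b)*tr(a b a b) - tr(a b a)  (reduce the b square) = y*z^2 - x*z - y
tr(a b a b^3) = tr(b)*tr(a b a b^2) - tr(a b a b)  (reduce the b square) = y^2*z^2 - x*y*z - y^2 - z^2 + 2
and tr(a b^4 a b) = tr(b)*tr(a b a b^3) - tr(a b a b^2)  (reduce the b square) = y^3*z^2 - x*y^2*z - y^3 - 2*y*z^2 + x*z + 3*y
and tr(b^2 a b^-1 a b^2) = tr(a b^4 a)*tr(b) - tr(a b^4 a b)  (eliminate b^-1) = x*y^4*z - x^2*y^3 - y^5 - y^3*z^2 - x*y^2*z + x^2*y + 5*y^3 + 2*y*z^2 - x*z - 5*y
next, tr(b^2 a b^2 a) = tr(b)*tr(a b^2 a b) - tr(a b^2 a)  (reduce the b square) = y^2*z^2 - 2*x*y*z + x^2 - 2
and tr(b^2 a b^2) = tr(b)*tr(a b^3) - tr(a b^2)  (reduce the b square) = y^3*z - x*y^2 - 2*y*z + x
tr(a b^2 a b^2 a) = tr(a)*tr(b^2 a b^2 a) - tr(b^2 a b^2)  (reduce the a square) = x*y^2*z^2 - 2*x^2*y*z - y^3*z + x^3 + x*y^2 + 2*y*z - 3*x
next, tr(a b a b a b) = tr(a b)*tr(a b a b) - tr(a^-1 b^-1)  (split on a) = z^3 - 3*z
next, tr(a b a b a) = tr(a)*tr(b a b a) - tr(b a b)  (reduce the a square) = x*z^2 - y*z - x
tr(a b a b^2 a b) = tr(b)*tr(a b a b a b) - tr(a b a b a)  (reduce the b square) = y*z^3 - x*z^2 - 2*y*z + x
and tr(a^2 b a) = tr(a)*tr(a b a) - tr(a b)  (reduce the a square) = x^2*z - x*y - z
tr(a b a b^2 a) = tr(b)*tr(a^2 b a b) - tr(a^2 b a)  (reduce the b square) = x*y*z^2 - x^2*z - y^2*z + z
tr(a b^2 a b^2 a b) = tr(b)*tr(a b a b^2 a b) - tr(a b a b^2 a)  (reduce the b square) = y^2*z^3 - 2*x*y*z^2 + x^2*z - y^2*z + x*y - z
tr(b^2 a b^-1 a b^2 a) = tr(a b^2 a b^2 a)*tr(b) - tr(a b^2 a b^2 a b)  (eliminate b^-1) = x*y^3*z^2 - 2*x^2*y^2*z - y^4*z - y^2*z^3 + x^3*y + x*y^3 + 2*x*y*z^2 - x^2*z + 3*y^2*z - 4*x*y + z
tr(b^-1 a b^2 a^-1 b^2 a) = tr(b^2 a b^-1 a b^2)*tr(a) - tr(b^2 a b^-1 a b^2 a)  (eliminate a^-1) = x^2*y^4*z - x^3*y^3 - x*y^5 - 2*x*y^3*z^2 + x^2*y^2*z + y^4*z + y^2*z^3 + 4*x*y^3 - 3*y^2*z - x*y - z
and tr(a b^2 a^-1 b^2 a) = tr(b^2 a^2 b^2)*tr(a) - tr(b^2 a^2 b^2 a)  (eliminate a^-1) = x^2*y^3*z - x^3*y^2 - x*y^4 - x*y^2*z^2 + y^3*z + 3*x*y^2 - 2*y*z + x
tr(a^-1 b^2 a b^-2 a b^2) = tr(b^-1 a b^2 a^-1 b^2 a)*tr(b) - tr(b^-1 a b^2 a^-1 b^2 a b)  (eliminate b^-1) = x^2*y^5*z - x^3*y^4 - x*y^6 - 2*x*y^4*z^2 + y^5*z + y^3*z^3 + x^3*y^2 + 5*x*y^4 + x*y^2*z^2 - 4*y^3*z - 4*x*y^2 + y*z - x
next, tr(b^2 a b^-2 a b^2) = tr(b^-1 a b^4 a)*tr(b) - tr(b^-1 a b^4 a b)  (eliminate b^-1) = x*y^5*z - x^2*y^4 - y^6 - y^4*z^2 - 2*x*y^3*z + 2*x^2*y^2 + 6*y^4 + 2*y^2*z^2 + x*y*z - x^2 - 9*y^2 + 2
tr(b^2 a b^-2 a b^2 a^-2) = tr(a^-1 b^2 a b^-2 a b^2)*tr(a) - tr(a^-1 b^2 a b^-2 a b^2 a)  (eliminate a^-1) = x^3*y^5*z - x^4*y^4 - x^2*y^6 - 2*x^2*y^4*z^2 + x*y^3*z^3 + x^4*y^2 + 6*x^2*y^4 + x^2*y^2*z^2 + y^6 + y^4*z^2 - 2*x*y^3*z - 6*x^2*y^2 - 6*y^4 - 2*y^2*z^2 + 9*y^2 - 2

x^3*y^5*z - x^4*y^4 - x^2*y^6 - 2*x^2*y^4*z^2 + x*y^3*z^3 + x^4*y^2 + 6*x^2*y^4 + x^2*y^2*z^2 + y^6 + y^4*z^2 - 2*x*y^3*z - 6*x^2*y^2 - 6*y^4 - 2*y^2*z^2 + 9*y^2 - 2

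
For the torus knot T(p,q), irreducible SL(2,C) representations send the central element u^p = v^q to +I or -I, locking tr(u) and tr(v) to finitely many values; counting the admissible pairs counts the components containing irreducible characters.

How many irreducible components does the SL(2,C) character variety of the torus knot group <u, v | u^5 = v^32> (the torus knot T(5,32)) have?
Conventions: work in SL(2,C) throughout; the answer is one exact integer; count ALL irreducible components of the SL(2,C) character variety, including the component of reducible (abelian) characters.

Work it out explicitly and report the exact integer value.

63

Gamma = < u, v | u^5 = v^32 > (torus knot T(5,32)); the central element u^5 = v^32 acts as +I or -I in any irreducible SL(2,C) representation.
This locks tr(u) to 2*cos(pi*alpha/5), alpha in 1..4, and tr(v) to 2*cos(pi*beta/32), beta in 1..31, on each component of irreducible characters.
Consistency of u^5 = (-1)^alpha I with v^32 = (-1)^beta I forces alpha = beta (mod 2).
Counting: 2 odd alphas x 16 odd betas + 2 even alphas x 15 even betas = 32 + 30 = 62.
That is 62 components of irreducible characters, and with the reducible (abelian) component the total is 63.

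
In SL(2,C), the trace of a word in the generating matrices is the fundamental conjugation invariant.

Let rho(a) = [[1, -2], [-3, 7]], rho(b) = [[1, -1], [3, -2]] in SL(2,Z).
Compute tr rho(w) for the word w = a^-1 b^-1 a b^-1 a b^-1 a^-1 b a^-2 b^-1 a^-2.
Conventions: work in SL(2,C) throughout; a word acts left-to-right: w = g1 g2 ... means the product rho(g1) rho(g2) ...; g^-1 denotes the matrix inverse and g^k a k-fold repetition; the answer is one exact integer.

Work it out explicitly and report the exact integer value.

rho(a^-1) = [[7, 2], [3, 1]]
... * rho(b^-1) = [[-2, 1], [-3, 1]]  ->  [[-20, 9], [-9, 4]]
... * rho(a) = [[1, -2], [-3, 7]]  ->  [[-47, 103], [-21, 46]]
... * rho(b^-1) = [[-2, 1], [-3, 1]]  ->  [[-215, 56], [-96, 25]]
... * rho(a) = [[1, -2], [-3, 7]]  ->  [[-383, 822], [-171, 367]]
... * rho(b^-1) = [[-2, 1], [-3, 1]]  ->  [[-1700, 439], [-759, 196]]
... * rho(a^-1) = [[7, 2], [3, 1]]  ->  [[-10583, -2961], [-4725, -1322]]
... * rho(b) = [[1, -1], [3, -2]]  ->  [[-19466, 16505], [-8691, 7369]]
... * rho(a^-1) = [[7, 2], [3, 1]]  ->  [[-86747, -22427], [-38730, -10013]]
... * rho(a^-1) = [[7, 2], [3, 1]]  ->  [[-674510, -195921], [-301149, -87473]]
... * rho(b^-1) = [[-2, 1], [-3, 1]]  ->  [[1936783, -870431], [864717, -388622]]
... * rho(a^-1) = [[7, 2], [3, 1]]  ->  [[10946188, 3003135], [4887153, 1340812]]
... * rho(a^-1) = [[7, 2], [3, 1]]  ->  [[85632721, 24895511], [38232507, 11115118]]
tr = 85632721 + 11115118 = 96747839

96747839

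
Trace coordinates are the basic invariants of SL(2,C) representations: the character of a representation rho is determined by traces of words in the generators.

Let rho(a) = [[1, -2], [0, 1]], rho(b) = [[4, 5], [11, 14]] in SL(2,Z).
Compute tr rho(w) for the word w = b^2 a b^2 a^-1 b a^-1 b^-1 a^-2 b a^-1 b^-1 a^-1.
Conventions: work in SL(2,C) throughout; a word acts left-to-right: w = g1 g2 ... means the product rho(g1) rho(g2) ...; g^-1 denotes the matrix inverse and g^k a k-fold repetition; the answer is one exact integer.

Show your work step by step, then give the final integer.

-24734983838

rho(b) = [[4, 5], [11, 14]]
... * rho(b) = [[4, 5], [11, 14]]  ->  [[71, 90], [198, 251]]
... * rho(a) = [[1, -2], [0, 1]]  ->  [[71, -52], [198, -145]]
... * rho(b) = [[4, 5], [11, 14]]  ->  [[-288, -373], [-803, -1040]]
... * rho(b) = [[4, 5], [11, 14]]  ->  [[-5255, -6662], [-14652, -18575]]
... * rho(a^-1) = [[1, 2], [0, 1]]  ->  [[-5255, -17172], [-14652, -47879]]
... * rho(b) = [[4, 5], [11, 14]]  ->  [[-209912, -266683], [-585277, -743566]]
... * rho(a^-1) = [[1, 2], [0, 1]]  ->  [[-209912, -686507], [-585277, -1914120]]
... * rho(b^-1) = [[14, -5], [-11, 4]]  ->  [[4612809, -1696468], [12861442, -4730095]]
... * rho(a^-1) = [[1, 2], [0, 1]]  ->  [[4612809, 7529150], [12861442, 20992789]]
... * rho(a^-1) = [[1, 2], [0, 1]]  ->  [[4612809, 16754768], [12861442, 46715673]]
... * rho(b) = [[4, 5], [11, 14]]  ->  [[202753684, 257630797], [565318171, 718326632]]
... * rho(a^-1) = [[1, 2], [0, 1]]  ->  [[202753684, 663138165], [565318171, 1848962974]]
... * rho(b^-1) = [[14, -5], [-11, 4]]  ->  [[-4455968239, 1638784240], [-12424138320, 4569261041]]
... * rho(a^-1) = [[1, 2], [0, 1]]  ->  [[-4455968239, -7273152238], [-12424138320, -20279015599]]
tr = -4455968239 + -20279015599 = -24734983838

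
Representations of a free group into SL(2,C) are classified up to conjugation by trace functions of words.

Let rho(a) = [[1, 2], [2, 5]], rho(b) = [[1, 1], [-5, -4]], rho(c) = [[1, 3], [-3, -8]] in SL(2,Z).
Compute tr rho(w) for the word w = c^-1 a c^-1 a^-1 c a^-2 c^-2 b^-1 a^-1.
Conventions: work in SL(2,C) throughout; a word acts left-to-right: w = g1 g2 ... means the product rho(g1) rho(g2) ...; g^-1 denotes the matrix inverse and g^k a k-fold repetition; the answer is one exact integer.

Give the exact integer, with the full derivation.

rho(c^-1) = [[-8, -3], [3, 1]]
... * rho(a) = [[1, 2], [2, 5]]  ->  [[-14, -31], [5, 11]]
... * rho(c^-1) = [[-8, -3], [3, 1]]  ->  [[19, 11], [-7, -4]]
... * rho(a^-1) = [[5, -2], [-2, 1]]  ->  [[73, -27], [-27, 10]]
... * rho(c) = [[1, 3], [-3, -8]]  ->  [[154, 435], [-57, -161]]
... * rho(a^-1) = [[5, -2], [-2, 1]]  ->  [[-100, 127], [37, -47]]
... * rho(a^-1) = [[5, -2], [-2, 1]]  ->  [[-754, 327], [279, -121]]
... * rho(c^-1) = [[-8, -3], [3, 1]]  ->  [[7013, 2589], [-2595, -958]]
... * rho(c^-1) = [[-8, -3], [3, 1]]  ->  [[-48337, -18450], [17886, 6827]]
... * rho(b^-1) = [[-4, -1], [5, 1]]  ->  [[101098, 29887], [-37409, -11059]]
... * rho(a^-1) = [[5, -2], [-2, 1]]  ->  [[445716, -172309], [-164927, 63759]]
tr = 445716 + 63759 = 509475

509475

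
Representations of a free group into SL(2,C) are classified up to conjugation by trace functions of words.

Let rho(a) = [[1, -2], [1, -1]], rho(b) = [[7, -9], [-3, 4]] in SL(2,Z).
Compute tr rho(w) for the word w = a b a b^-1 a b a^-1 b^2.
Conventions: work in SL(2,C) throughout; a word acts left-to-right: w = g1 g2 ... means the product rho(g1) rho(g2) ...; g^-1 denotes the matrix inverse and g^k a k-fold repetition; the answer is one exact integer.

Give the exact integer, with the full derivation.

rho(a) = [[1, -2], [1, -1]]
... * rho(b) = [[7, -9], [-3, 4]]  ->  [[13, -17], [10, -13]]
... * rho(a) = [[1, -2], [1, -1]]  ->  [[-4, -9], [-3, -7]]
... * rho(b^-1) = [[4, 9], [3, 7]]  ->  [[-43, -99], [-33, -76]]
... * rho(a) = [[1, -2], [1, -1]]  ->  [[-142, 185], [-109, 142]]
... * rho(b) = [[7, -9], [-3, 4]]  ->  [[-1549, 2018], [-1189, 1549]]
... * rho(a^-1) = [[-1, 2], [-1, 1]]  ->  [[-469, -1080], [-360, -829]]
... * rho(b) = [[7, -9], [-3, 4]]  ->  [[-43, -99], [-33, -76]]
... * rho(b) = [[7, -9], [-3, 4]]  ->  [[-4, -9], [-3, -7]]
tr = -4 + -7 = -11

-11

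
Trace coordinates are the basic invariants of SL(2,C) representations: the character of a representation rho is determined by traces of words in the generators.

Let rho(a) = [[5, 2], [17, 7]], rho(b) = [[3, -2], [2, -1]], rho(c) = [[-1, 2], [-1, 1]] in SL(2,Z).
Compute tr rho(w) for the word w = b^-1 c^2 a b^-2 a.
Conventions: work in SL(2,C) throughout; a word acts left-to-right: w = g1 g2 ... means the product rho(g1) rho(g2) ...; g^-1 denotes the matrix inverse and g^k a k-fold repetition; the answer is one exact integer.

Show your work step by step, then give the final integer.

rho(b^-1) = [[-1, 2], [-2, 3]]
... * rho(c) = [[-1, 2], [-1, 1]]  ->  [[-1, 0], [-1, -1]]
... * rho(c) = [[-1, 2], [-1, 1]]  ->  [[1, -2], [2, -3]]
... * rho(a) = [[5, 2], [17, 7]]  ->  [[-29, -12], [-41, -17]]
... * rho(b^-1) = [[-1, 2], [-2, 3]]  ->  [[53, -94], [75, -133]]
... * rho(b^-1) = [[-1, 2], [-2, 3]]  ->  [[135, -176], [191, -249]]
... * rho(a) = [[5, 2], [17, 7]]  ->  [[-2317, -962], [-3278, -1361]]
tr = -2317 + -1361 = -3678

-3678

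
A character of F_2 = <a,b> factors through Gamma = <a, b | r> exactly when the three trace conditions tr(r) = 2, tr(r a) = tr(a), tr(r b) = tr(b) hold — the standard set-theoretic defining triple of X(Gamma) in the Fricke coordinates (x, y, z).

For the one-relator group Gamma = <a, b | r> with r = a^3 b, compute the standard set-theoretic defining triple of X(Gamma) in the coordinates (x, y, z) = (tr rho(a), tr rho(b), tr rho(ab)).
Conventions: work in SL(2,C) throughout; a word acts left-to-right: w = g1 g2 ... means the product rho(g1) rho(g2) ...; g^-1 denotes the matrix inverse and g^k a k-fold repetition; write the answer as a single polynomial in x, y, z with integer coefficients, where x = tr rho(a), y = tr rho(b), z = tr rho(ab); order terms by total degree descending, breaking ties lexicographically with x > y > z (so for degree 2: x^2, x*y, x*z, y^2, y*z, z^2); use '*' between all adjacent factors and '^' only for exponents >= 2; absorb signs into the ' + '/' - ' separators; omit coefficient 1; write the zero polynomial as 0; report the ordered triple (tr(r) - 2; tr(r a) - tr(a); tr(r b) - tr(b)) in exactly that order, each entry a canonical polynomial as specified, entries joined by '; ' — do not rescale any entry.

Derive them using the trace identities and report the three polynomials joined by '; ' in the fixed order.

x^2*z - x*y - z - 2; x^3*z - x^2*y - 2*x*z - x + y; x^2*y*z - x^3 - x*y^2 - y*z + 3*x - y

trace(b a^2) = trace(a) * trace(b a) - trace(b)  (reduce the a square) = x*z - y
trace(a^3 b) = trace(a) * trace(b a^2) - trace(b a)  (reduce the a square) = x^2*z - x*y - z
trace(a^3 b a) = trace(a) * trace(a^2 b a) - trace(a^2 b) = x^3*z - x^2*y - 2*x*z + y
trace(b^2 a) = trace(b) * trace(a b) - trace(a) = y*z - x
trace(b^2) = trace(b) * trace(b) - trace(1) = y^2 - 2
trace(b^2 a^2) = trace(a) * trace(b^2 a) - trace(b^2) = x*y*z - x^2 - y^2 + 2
trace(a^3 b^2) = trace(a) * trace(b^2 a^2) - trace(b^2 a) = x^2*y*z - x^3 - x*y^2 - y*z + 3*x
assemble the triple (trace(r) - 2; trace(r a) - x; trace(r b) - y)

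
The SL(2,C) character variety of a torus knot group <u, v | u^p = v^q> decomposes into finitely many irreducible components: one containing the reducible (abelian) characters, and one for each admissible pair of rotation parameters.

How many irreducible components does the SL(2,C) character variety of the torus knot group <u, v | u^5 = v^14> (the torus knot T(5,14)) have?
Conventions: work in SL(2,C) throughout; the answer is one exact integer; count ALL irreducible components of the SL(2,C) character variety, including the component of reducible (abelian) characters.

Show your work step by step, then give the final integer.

For T(5,14): irreducibility forces the central element u^5 = v^14 to one of +I, -I.
So on each irreducible component the traces are pinned: tr(u) = 2*cos(pi*alpha/5) with 1 <= alpha <= 4, tr(v) = 2*cos(pi*beta/14) with 1 <= beta <= 13.
u^5 = (-1)^alpha I and v^14 = (-1)^beta I must agree, so alpha and beta have equal parity.
Enumerate parity-matched pairs: 2*7 odd-odd plus 2*6 even-even gives 26.
Total: 26 irreducible-character components + 1 reducible (abelian) component = 27.

27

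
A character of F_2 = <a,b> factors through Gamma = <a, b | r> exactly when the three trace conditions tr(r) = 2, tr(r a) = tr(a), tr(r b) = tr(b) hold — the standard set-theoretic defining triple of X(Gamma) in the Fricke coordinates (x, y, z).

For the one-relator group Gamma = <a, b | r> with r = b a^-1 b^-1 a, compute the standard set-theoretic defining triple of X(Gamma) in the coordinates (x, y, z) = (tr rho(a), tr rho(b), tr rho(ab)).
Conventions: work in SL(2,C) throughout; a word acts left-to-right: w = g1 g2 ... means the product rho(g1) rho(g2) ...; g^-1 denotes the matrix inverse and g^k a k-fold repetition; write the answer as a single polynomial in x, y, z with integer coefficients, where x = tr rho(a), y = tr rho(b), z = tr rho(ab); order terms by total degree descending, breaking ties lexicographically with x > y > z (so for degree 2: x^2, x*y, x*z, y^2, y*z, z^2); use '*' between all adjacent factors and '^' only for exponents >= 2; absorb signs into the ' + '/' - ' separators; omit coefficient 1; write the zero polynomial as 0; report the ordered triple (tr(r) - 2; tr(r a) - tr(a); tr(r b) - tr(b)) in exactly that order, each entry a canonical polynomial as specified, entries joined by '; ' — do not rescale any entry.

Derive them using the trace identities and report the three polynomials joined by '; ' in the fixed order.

tr(b a b) = tr(b) tr(a b) - tr(a)   [square of b] = y*z - x
tr(b a b a) = tr(b a) tr(b a) - tr(1)   [split at a repeated b] = z^2 - 2
tr(a b a^-1 b) = tr(b a b) tr(a) - tr(b a b a)   [inverse elimination on a] = x*y*z - x^2 - z^2 + 2
tr(b a^-1 b^-1 a) = tr(a b a^-1) tr(b) - tr(a b a^-1 b)   [inverse elimination on b] = -x*y*z + x^2 + y^2 + z^2 - 2
tr(a^2) = tr(a) tr(a) - tr(1) = x^2 - 2
tr(a b a) = tr(a) tr(b a) - tr(b) = x*z - y
tr(a^2 b a) = tr(a) tr(a b a) - tr(a b) = x^2*z - x*y - z
tr(a^2 b a b) = tr(a) tr(b a b a) - tr(b a b) = x*z^2 - y*z - x
tr(b^-1 a^2 b a) = tr(a^2 b a) tr(b) - tr(a^2 b a b) = x^2*y*z - x*y^2 - x*z^2 + x
tr(b a^-1 b^-1 a^2) = tr(b^-1 a^2 b) tr(a) - tr(b^-1 a^2 b a) = -x^2*y*z + x^3 + x*y^2 + x*z^2 - 3*x
tr(b^2) = tr(b) tr(b) - tr(1)   [square of b] = y^2 - 2
tr(a b^2 a) = tr(a) tr(b^2 a) - tr(b^2)   [square of a] = x*y*z - x^2 - y^2 + 2
tr(a b^2 a b) = tr(b) tr(a b a b) - tr(a b a)   [square of b] = y*z^2 - x*z - y
tr(b^-1 a b^2 a) = tr(a b^2 a) tr(b) - tr(a b^2 a b)   [inverse elimination on b] = x*y^2*z - x^2*y - y^3 - y*z^2 + x*z + 3*y
tr(b a^-1 b^-1 a b) = tr(b^-1 a b^2) tr(a) - tr(b^-1 a b^2 a)   [inverse elimination on a] = -x*y^2*z + x^2*y + y^3 + y*z^2 - 3*y
assemble the triple (tr(r) - 2; tr(r a) - x; tr(r b) - y)

-x*y*z + x^2 + y^2 + z^2 - 4; -x^2*y*z + x^3 + x*y^2 + x*z^2 - 4*x; -x*y^2*z + x^2*y + y^3 + y*z^2 - 4*y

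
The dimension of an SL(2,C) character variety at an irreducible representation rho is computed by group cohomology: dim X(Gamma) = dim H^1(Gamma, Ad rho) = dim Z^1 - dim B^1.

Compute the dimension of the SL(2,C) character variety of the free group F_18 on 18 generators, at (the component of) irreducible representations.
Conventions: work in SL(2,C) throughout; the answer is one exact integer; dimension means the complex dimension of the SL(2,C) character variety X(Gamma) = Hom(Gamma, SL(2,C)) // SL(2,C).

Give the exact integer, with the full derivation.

51

Gamma = F_18 has 18 generators and no relators.
So Z^1 = (sl_2)^18 in full: dim Z^1 = 54.
dim B^1 = 3: the coboundary map is injective because an irreducible image has centralizer 0 in sl_2.
dim X = dim H^1 = dim Z^1 - dim B^1 = 54 - 3 = 51.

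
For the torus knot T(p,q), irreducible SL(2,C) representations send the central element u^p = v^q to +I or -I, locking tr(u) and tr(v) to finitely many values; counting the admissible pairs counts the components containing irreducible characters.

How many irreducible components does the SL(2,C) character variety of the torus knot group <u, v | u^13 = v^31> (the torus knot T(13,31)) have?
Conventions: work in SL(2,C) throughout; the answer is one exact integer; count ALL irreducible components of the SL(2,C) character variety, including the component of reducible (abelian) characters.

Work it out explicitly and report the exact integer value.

181

For T(13,31): irreducibility forces the central element u^13 = v^31 to one of +I, -I.
So on each irreducible component the traces are pinned: tr(u) = 2*cos(pi*alpha/13) with 1 <= alpha <= 12, tr(v) = 2*cos(pi*beta/31) with 1 <= beta <= 30.
u^13 = (-1)^alpha I and v^31 = (-1)^beta I must agree, so alpha and beta have equal parity.
Enumerate parity-matched pairs: 6*15 odd-odd plus 6*15 even-even gives 180.
Total: 180 irreducible-character components + 1 reducible (abelian) component = 181.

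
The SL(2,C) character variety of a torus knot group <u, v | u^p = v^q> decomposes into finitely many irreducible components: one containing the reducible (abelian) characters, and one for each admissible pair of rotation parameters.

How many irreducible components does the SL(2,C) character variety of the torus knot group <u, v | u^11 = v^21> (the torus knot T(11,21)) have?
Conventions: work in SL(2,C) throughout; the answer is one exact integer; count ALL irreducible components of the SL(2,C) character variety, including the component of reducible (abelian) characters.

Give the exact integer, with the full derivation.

In the torus knot group T(11,21), u^11 = v^21 is central, so an irreducible representation sends it to +I or -I (Schur).
On an irreducible component, tr(u) is locked at 2*cos(pi*alpha/11) for some alpha in 1..10, and tr(v) at 2*cos(pi*beta/21) for some beta in 1..20.
The two central values (-1)^alpha I and (-1)^beta I must be the same matrix, so alpha and beta share a parity.
Counting: 5 odd alphas x 10 odd betas + 5 even alphas x 10 even betas = 50 + 50 = 100.
components with irreducible characters: 100; plus the single component of reducible (abelian) characters: total 101.

101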